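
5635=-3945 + 9580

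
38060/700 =1903/35 = 54.37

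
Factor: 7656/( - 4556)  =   - 1914/1139 = - 2^1*3^1*11^1  *  17^( - 1 ) *29^1*67^( - 1) 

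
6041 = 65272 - 59231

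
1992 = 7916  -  5924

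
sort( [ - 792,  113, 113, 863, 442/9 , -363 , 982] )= [ - 792, - 363,442/9,113, 113, 863, 982]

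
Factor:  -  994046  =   - 2^1*31^1*16033^1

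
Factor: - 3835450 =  - 2^1 * 5^2*79^1  *  971^1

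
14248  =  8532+5716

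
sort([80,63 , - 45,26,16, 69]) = [ - 45,16, 26,63 , 69,  80]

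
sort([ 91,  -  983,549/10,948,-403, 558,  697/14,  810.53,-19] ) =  [ - 983, - 403, - 19,697/14, 549/10, 91 , 558,810.53, 948] 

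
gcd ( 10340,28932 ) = 4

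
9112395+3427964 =12540359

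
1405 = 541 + 864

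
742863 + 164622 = 907485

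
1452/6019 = 1452/6019 =0.24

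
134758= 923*146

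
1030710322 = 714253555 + 316456767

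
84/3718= 42/1859 = 0.02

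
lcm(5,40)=40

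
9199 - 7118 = 2081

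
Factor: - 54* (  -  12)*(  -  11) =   -  2^3*3^4*11^1 = - 7128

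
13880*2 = 27760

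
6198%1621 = 1335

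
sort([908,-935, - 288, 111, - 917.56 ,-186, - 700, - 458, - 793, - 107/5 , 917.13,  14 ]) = [ - 935, - 917.56, - 793, - 700, -458, - 288, - 186,-107/5, 14 , 111, 908,917.13]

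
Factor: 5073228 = 2^2 * 3^2*19^1*7417^1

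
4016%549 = 173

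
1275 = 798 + 477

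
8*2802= 22416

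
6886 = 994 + 5892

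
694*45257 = 31408358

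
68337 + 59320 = 127657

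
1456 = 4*364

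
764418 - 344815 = 419603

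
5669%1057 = 384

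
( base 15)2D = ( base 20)23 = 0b101011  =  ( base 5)133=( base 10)43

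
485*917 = 444745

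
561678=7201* 78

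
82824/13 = 6371 + 1/13 = 6371.08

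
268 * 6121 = 1640428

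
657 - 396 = 261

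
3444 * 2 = 6888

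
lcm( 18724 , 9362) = 18724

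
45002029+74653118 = 119655147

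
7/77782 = 7/77782 = 0.00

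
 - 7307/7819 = -7307/7819 = - 0.93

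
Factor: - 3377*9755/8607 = -3^( - 1)  *5^1*11^1*19^( - 1)*151^( - 1)* 307^1*1951^1  =  - 32942635/8607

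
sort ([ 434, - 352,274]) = [ - 352,274, 434] 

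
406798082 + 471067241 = 877865323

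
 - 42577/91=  - 468 + 11/91 = - 467.88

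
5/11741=5/11741 = 0.00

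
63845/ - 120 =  - 12769/24 = - 532.04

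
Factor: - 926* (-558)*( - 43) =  - 2^2*3^2*31^1*43^1*463^1 =- 22218444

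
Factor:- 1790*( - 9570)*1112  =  2^5 * 3^1*5^2*11^1  *29^1*139^1*179^1= 19048893600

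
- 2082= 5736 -7818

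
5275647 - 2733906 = 2541741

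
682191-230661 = 451530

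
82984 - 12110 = 70874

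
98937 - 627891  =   -528954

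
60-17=43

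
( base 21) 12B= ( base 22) 10A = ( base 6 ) 2142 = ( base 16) 1EE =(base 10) 494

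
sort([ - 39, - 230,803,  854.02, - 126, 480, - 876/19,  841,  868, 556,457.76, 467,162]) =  [ - 230, - 126 , - 876/19, - 39,162,457.76,467,480,556,803,841,854.02,868 ]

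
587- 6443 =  - 5856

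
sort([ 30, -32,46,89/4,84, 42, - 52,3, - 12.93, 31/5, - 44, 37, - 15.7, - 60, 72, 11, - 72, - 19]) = [- 72,  -  60, -52,-44, - 32, - 19, -15.7, - 12.93 , 3, 31/5,  11, 89/4, 30 , 37, 42,46 , 72, 84]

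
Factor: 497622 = 2^1* 3^1 * 197^1*421^1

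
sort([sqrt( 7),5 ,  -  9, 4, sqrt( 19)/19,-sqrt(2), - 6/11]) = [- 9, - sqrt(2 ), - 6/11,sqrt( 19)/19,sqrt( 7 ),4,5] 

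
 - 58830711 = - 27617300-31213411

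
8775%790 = 85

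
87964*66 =5805624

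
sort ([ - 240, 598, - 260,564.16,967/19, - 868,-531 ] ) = [-868, - 531, - 260, - 240,967/19, 564.16, 598]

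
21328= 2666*8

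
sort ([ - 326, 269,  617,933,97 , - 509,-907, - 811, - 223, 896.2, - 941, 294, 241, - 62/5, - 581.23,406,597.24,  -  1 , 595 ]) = [-941,-907, - 811,  -  581.23,  -  509 , - 326,-223, - 62/5,-1, 97, 241, 269,294,  406,595, 597.24,617,896.2,  933 ]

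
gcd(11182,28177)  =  1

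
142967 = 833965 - 690998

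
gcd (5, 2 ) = 1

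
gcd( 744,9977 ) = 1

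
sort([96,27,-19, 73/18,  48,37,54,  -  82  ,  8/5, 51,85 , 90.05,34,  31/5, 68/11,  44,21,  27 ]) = [-82, - 19, 8/5, 73/18, 68/11,31/5,  21, 27,27, 34, 37, 44 , 48, 51,54, 85, 90.05,96 ] 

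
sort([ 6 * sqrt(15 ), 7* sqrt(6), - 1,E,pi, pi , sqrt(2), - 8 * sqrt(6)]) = [ - 8*sqrt( 6 ),-1 , sqrt(2),E, pi,pi, 7 * sqrt( 6), 6*sqrt(15)]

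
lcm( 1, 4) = 4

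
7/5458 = 7/5458 = 0.00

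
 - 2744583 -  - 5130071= 2385488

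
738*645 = 476010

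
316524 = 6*52754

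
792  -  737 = 55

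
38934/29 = 1342 + 16/29=1342.55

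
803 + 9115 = 9918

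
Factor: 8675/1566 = 2^(- 1)*3^ ( - 3)*5^2*29^ ( - 1)*347^1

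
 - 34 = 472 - 506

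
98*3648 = 357504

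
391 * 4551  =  1779441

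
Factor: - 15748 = -2^2*31^1*127^1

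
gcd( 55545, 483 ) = 483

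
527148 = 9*58572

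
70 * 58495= 4094650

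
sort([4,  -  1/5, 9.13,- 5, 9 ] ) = [ - 5, - 1/5, 4, 9, 9.13] 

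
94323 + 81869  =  176192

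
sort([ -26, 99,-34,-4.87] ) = [-34,-26, - 4.87,  99 ]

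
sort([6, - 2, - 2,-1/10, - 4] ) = [- 4, - 2,-2,-1/10,6]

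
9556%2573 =1837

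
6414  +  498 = 6912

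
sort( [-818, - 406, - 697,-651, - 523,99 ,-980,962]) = [ -980,-818,  -  697,-651, - 523, - 406,99, 962]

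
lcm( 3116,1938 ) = 158916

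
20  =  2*10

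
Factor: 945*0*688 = 0= 0^1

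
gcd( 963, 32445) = 9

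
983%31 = 22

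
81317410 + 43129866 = 124447276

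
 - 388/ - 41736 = 97/10434= 0.01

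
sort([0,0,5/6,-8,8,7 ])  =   [ - 8,0,0,5/6, 7, 8]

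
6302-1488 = 4814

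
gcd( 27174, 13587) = 13587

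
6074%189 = 26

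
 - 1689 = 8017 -9706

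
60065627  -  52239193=7826434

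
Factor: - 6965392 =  - 2^4*7^1 *62191^1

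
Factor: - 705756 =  -2^2* 3^1*103^1*  571^1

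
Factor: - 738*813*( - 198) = 2^2 * 3^5*11^1 * 41^1*271^1= 118798812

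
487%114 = 31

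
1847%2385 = 1847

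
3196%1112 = 972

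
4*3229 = 12916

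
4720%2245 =230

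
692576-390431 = 302145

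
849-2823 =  - 1974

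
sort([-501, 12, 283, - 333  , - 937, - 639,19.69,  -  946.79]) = [ - 946.79 , - 937 ,  -  639, - 501,-333,12, 19.69,283 ] 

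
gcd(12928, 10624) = 128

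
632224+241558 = 873782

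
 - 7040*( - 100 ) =704000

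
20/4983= 20/4983=0.00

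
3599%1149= 152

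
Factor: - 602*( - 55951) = 2^1*7^2 * 43^1*7993^1 = 33682502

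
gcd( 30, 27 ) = 3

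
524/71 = 7 + 27/71=7.38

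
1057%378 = 301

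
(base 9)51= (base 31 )1f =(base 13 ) 37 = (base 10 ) 46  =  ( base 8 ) 56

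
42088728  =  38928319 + 3160409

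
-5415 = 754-6169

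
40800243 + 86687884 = 127488127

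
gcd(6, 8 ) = 2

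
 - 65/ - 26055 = 13/5211  =  0.00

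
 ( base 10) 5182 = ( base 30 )5mm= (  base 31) 5c5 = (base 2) 1010000111110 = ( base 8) 12076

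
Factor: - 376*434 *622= - 101500448 = - 2^5*7^1*31^1*47^1*311^1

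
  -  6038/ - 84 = 71 + 37/42 = 71.88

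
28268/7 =4038 + 2/7 = 4038.29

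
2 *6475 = 12950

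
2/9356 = 1/4678= 0.00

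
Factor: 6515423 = 19^1*89^1*3853^1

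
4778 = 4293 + 485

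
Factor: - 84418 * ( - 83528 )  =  7051266704 = 2^4 *53^1*197^1*42209^1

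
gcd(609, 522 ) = 87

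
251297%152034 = 99263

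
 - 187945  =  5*( - 37589)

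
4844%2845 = 1999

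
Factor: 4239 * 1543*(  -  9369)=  - 61280539713 = -3^6* 157^1*347^1*1543^1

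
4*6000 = 24000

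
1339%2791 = 1339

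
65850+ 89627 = 155477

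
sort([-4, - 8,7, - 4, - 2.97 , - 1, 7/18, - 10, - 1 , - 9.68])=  [ -10, - 9.68, - 8, - 4, - 4,- 2.97, - 1, - 1,7/18,7 ]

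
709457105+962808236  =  1672265341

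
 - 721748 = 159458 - 881206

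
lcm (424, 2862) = 11448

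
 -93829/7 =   -  13405+6/7=- 13404.14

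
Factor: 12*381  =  2^2*3^2 * 127^1  =  4572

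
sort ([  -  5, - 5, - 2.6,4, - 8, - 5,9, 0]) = [ - 8, - 5 , - 5,- 5,  -  2.6,0,4, 9]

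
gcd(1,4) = 1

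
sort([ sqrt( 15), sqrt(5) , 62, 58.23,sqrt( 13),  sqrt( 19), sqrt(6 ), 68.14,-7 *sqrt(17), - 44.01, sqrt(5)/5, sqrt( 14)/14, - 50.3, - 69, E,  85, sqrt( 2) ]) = [ - 69, - 50.3,-44.01, - 7*sqrt( 17 ),sqrt ( 14)/14, sqrt( 5 )/5,sqrt (2 ),sqrt( 5),sqrt( 6), E,sqrt( 13), sqrt( 15), sqrt( 19 ), 58.23 , 62, 68.14,85 ] 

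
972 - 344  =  628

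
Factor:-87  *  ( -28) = 2^2*3^1*7^1 * 29^1 = 2436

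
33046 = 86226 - 53180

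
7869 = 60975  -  53106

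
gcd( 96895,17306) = 1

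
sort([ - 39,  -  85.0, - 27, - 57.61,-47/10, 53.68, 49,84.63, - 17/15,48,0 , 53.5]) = [ - 85.0, - 57.61, - 39,-27, -47/10,  -  17/15,  0, 48,49,  53.5, 53.68 , 84.63]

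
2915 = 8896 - 5981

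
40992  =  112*366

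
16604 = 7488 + 9116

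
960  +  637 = 1597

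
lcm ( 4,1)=4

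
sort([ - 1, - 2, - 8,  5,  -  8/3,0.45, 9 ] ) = [ - 8,  -  8/3, - 2, - 1, 0.45, 5,9] 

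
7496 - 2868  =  4628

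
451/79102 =451/79102 = 0.01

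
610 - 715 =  - 105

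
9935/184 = 53 + 183/184=53.99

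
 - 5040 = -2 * 2520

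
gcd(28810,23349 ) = 43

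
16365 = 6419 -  -9946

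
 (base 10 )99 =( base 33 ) 30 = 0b1100011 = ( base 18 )59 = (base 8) 143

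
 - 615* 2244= - 1380060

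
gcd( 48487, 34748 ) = 1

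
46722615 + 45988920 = 92711535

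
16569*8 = 132552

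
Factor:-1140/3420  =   - 1/3= - 3^( - 1)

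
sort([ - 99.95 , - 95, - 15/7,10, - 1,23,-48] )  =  [ - 99.95, - 95,-48, - 15/7, - 1, 10, 23 ]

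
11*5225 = 57475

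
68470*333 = 22800510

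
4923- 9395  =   - 4472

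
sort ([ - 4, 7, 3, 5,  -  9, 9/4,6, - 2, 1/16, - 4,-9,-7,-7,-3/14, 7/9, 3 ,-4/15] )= [ -9,  -  9, - 7, - 7, - 4, - 4, - 2, - 4/15, - 3/14, 1/16, 7/9, 9/4,3,3, 5, 6,7] 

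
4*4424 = 17696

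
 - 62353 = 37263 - 99616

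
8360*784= 6554240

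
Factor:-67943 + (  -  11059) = -79002 =-  2^1*3^3*7^1*11^1*19^1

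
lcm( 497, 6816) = 47712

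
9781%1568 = 373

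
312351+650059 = 962410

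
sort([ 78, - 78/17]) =[  -  78/17, 78]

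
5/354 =5/354=0.01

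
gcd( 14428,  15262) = 2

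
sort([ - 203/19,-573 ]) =[ - 573, - 203/19 ] 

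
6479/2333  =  6479/2333 = 2.78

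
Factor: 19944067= 11^2*13^1 * 31^1*409^1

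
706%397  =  309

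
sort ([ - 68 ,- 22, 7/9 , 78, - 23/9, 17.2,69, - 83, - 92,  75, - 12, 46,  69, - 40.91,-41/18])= [ - 92,-83, - 68, - 40.91, -22, - 12, - 23/9 , - 41/18, 7/9, 17.2, 46,69,69, 75,78]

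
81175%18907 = 5547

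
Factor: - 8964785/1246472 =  - 2^(  -  3)*5^1 * 155809^( - 1 )*1792957^1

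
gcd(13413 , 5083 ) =17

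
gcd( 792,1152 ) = 72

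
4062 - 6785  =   - 2723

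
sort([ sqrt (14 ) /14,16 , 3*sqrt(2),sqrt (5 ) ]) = [ sqrt( 14 )/14,  sqrt(5 ) , 3*sqrt(2 ), 16 ]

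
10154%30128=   10154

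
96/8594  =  48/4297= 0.01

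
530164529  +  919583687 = 1449748216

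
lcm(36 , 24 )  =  72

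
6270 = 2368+3902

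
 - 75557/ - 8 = 9444 + 5/8 = 9444.62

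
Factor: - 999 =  - 3^3*37^1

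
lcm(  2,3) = 6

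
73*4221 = 308133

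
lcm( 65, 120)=1560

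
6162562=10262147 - 4099585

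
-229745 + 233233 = 3488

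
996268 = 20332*49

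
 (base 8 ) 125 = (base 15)5a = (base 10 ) 85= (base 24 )3D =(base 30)2P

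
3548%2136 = 1412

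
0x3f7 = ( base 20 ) 2AF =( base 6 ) 4411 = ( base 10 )1015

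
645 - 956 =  - 311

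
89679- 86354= 3325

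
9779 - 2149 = 7630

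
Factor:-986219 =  - 13^1*107^1*709^1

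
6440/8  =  805 = 805.00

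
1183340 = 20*59167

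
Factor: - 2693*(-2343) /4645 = 3^1*5^( - 1 )*11^1*71^1*929^( - 1 ) *2693^1 = 6309699/4645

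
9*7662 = 68958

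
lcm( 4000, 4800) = 24000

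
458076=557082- 99006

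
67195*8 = 537560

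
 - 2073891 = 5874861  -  7948752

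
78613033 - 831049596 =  - 752436563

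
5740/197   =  5740/197 = 29.14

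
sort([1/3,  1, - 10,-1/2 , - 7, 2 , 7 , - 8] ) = [ - 10,  -  8, - 7, - 1/2,1/3,  1,2 , 7]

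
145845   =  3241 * 45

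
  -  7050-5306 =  - 12356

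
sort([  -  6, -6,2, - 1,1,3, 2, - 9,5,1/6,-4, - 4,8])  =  [ - 9, - 6,  -  6, - 4, - 4, - 1 , 1/6,1,  2,2,3,5,8] 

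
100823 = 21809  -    -  79014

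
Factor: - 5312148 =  - 2^2*3^1*149^1  *  2971^1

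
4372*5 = 21860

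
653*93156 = 60830868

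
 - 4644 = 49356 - 54000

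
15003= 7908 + 7095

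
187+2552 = 2739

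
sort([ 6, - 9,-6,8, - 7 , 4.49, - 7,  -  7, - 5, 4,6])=[-9, - 7,-7, - 7, - 6 , - 5, 4,4.49,6,6,8]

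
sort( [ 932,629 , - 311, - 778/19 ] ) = [ - 311, - 778/19,629,932]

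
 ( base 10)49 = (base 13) 3A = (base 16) 31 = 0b110001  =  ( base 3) 1211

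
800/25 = 32 = 32.00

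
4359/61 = 4359/61 = 71.46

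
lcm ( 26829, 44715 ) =134145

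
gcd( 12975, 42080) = 5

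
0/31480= 0 = 0.00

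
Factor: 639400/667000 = 5^ (-1)*29^ (-1)*139^1=139/145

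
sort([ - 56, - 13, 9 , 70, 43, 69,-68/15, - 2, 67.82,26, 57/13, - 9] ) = [ - 56,-13, - 9, - 68/15, - 2, 57/13,9, 26, 43, 67.82, 69,70] 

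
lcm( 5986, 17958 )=17958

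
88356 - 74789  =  13567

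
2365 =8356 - 5991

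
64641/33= 1958 + 9/11 = 1958.82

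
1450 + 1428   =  2878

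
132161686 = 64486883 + 67674803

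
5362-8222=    - 2860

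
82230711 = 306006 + 81924705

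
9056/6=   4528/3=1509.33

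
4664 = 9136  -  4472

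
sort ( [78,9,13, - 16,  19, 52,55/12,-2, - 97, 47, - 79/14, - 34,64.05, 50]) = [ - 97, - 34 , - 16, - 79/14, - 2,55/12,9,13, 19,47 , 50, 52,64.05,78 ]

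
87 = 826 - 739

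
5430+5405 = 10835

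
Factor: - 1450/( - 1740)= 2^ ( - 1 )*3^ (-1 )*5^1 = 5/6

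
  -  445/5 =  - 89=-  89.00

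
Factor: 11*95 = 1045 = 5^1*11^1*19^1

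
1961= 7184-5223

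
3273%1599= 75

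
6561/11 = 6561/11 = 596.45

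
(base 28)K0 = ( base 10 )560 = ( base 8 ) 1060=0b1000110000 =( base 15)275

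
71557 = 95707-24150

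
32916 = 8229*4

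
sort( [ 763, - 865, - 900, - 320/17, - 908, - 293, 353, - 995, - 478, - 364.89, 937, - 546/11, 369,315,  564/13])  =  [ - 995, - 908, - 900,  -  865, - 478, - 364.89, - 293,-546/11, - 320/17,564/13, 315,353, 369, 763 , 937]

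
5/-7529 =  - 5/7529 = - 0.00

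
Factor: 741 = 3^1 * 13^1 * 19^1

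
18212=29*628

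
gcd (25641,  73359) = 99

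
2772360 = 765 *3624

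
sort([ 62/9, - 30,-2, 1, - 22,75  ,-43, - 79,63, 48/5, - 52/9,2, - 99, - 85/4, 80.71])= [ - 99, - 79,-43,  -  30, - 22, - 85/4, - 52/9, - 2, 1, 2, 62/9 , 48/5, 63, 75,80.71 ] 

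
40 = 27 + 13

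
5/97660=1/19532  =  0.00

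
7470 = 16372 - 8902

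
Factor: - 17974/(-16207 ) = 946/853 = 2^1*11^1*43^1 *853^( - 1) 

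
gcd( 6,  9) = 3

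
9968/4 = 2492 = 2492.00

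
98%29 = 11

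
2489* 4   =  9956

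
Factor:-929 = -929^1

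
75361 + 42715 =118076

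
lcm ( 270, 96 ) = 4320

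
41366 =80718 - 39352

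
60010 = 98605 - 38595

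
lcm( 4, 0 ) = 0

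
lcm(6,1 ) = 6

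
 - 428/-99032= 107/24758 = 0.00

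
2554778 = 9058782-6504004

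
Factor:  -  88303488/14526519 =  - 2^7*7^1*13^1 * 19^2*691739^ ( - 1 ) = - 4204928/691739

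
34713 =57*609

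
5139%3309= 1830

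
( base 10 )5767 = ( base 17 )12g4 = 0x1687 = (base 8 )13207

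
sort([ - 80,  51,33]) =[  -  80, 33, 51 ] 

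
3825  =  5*765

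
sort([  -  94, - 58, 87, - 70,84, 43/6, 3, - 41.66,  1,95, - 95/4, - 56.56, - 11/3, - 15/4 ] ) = [ - 94, - 70, - 58,-56.56, - 41.66, - 95/4,-15/4, - 11/3 , 1,3, 43/6,84 , 87,  95 ]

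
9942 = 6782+3160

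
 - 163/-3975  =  163/3975= 0.04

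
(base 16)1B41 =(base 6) 52145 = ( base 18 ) 139B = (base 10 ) 6977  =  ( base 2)1101101000001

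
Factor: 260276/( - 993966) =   -  2^1*3^(- 1)* 19^ ( - 1 ) *31^1 * 2099^1*8719^(-1)=-130138/496983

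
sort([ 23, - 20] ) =[-20,23]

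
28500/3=9500  =  9500.00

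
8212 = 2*4106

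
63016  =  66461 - 3445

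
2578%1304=1274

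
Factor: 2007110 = 2^1*5^1 *7^1*53^1*541^1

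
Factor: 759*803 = 3^1*11^2 * 23^1*73^1 = 609477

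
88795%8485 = 3945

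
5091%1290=1221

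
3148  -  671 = 2477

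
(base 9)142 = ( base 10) 119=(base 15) 7e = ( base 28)47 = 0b1110111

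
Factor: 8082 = 2^1*3^2*449^1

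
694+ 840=1534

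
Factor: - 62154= - 2^1*3^3*1151^1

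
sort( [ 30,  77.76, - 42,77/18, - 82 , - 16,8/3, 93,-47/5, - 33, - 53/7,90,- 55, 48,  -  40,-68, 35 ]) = [ - 82,- 68, - 55, - 42, - 40, - 33, - 16, - 47/5, - 53/7,8/3,77/18,30,  35, 48, 77.76 , 90,93] 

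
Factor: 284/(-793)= - 2^2*13^( - 1 )*61^( - 1)*71^1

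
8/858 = 4/429 = 0.01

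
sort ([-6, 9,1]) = [-6, 1,9]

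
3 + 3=6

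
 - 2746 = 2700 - 5446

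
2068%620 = 208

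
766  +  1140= 1906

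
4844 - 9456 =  - 4612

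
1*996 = 996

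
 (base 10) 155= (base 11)131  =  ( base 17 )92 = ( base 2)10011011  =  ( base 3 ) 12202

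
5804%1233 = 872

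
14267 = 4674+9593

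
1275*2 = 2550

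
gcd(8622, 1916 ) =958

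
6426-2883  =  3543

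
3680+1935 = 5615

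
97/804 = 97/804 =0.12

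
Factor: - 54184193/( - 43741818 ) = 2^(  -  1 ) * 3^( - 2) * 7^1  *1223^( - 1)*1987^( - 1)* 7740599^1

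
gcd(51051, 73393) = 1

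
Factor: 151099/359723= 197/469 = 7^( - 1 )*67^(- 1 )*197^1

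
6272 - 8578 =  - 2306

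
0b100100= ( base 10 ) 36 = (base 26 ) 1A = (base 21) 1f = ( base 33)13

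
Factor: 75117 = 3^1*7^3*73^1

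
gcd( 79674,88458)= 6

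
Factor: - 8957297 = -67^1*133691^1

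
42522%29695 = 12827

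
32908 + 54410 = 87318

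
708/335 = 2 + 38/335 = 2.11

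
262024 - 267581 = -5557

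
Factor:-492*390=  - 2^3 * 3^2*5^1* 13^1*41^1 = - 191880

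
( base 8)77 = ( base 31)21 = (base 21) 30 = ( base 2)111111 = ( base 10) 63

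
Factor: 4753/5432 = 7/8 = 2^ ( - 3 )*7^1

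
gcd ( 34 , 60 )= 2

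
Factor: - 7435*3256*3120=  - 2^7*3^1*5^2*11^1*13^1* 37^1*1487^1 = - 75530083200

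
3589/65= 55 + 14/65 = 55.22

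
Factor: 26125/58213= 5^3*11^1 *19^1*23^ (- 1)*2531^(- 1)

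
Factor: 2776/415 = 2^3*5^ ( - 1)*83^( - 1)*347^1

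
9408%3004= 396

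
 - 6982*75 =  - 523650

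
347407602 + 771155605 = 1118563207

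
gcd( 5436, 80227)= 1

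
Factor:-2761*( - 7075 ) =19534075 = 5^2*11^1 *251^1 *283^1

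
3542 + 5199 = 8741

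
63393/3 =21131 = 21131.00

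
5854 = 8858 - 3004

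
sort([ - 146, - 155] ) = [ - 155, - 146 ]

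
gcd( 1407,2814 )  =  1407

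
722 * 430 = 310460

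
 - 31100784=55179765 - 86280549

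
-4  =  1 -5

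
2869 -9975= - 7106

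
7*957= 6699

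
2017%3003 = 2017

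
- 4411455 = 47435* ( - 93) 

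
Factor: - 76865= - 5^1*15373^1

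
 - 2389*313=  - 747757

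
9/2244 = 3/748 = 0.00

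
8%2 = 0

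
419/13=32 +3/13= 32.23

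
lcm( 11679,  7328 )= 373728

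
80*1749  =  139920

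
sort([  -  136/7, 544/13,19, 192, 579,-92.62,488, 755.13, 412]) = [ - 92.62,-136/7,19, 544/13,192 , 412,488, 579, 755.13] 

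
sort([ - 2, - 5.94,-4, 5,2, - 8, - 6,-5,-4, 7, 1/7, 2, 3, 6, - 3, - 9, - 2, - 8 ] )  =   [ - 9, -8 , - 8 ,-6, - 5.94,-5, -4, - 4, - 3,-2 ,-2, 1/7 , 2, 2,3,5, 6, 7 ] 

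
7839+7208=15047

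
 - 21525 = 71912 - 93437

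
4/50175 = 4/50175 = 0.00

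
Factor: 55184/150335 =2^4*5^( - 1 )*107^( - 1 )*281^( - 1)*3449^1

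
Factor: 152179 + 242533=394712 =2^3*49339^1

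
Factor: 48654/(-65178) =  - 53/71 = - 53^1*71^(-1 ) 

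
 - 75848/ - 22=3447 + 7/11 =3447.64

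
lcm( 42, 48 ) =336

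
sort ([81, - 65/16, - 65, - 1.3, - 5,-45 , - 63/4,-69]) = [ - 69, - 65, - 45, - 63/4, - 5, - 65/16, - 1.3, 81]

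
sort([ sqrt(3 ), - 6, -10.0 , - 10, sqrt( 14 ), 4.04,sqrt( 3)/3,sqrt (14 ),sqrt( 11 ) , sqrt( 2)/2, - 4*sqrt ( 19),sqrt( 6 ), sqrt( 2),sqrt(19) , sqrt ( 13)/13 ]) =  [ -4*sqrt( 19), -10.0,  -  10, -6,sqrt ( 13) /13,sqrt( 3 ) /3,sqrt( 2)/2,sqrt( 2) , sqrt( 3) , sqrt(6),sqrt( 11),  sqrt ( 14),sqrt ( 14),4.04,sqrt(19 )]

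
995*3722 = 3703390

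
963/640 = 963/640 = 1.50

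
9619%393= 187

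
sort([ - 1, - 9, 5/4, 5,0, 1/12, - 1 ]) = [ - 9, - 1,  -  1, 0 , 1/12 , 5/4,  5]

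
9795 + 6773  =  16568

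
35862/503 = 35862/503 = 71.30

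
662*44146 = 29224652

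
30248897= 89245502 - 58996605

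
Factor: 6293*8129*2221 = 113617025137 = 7^1*11^1*29^1*31^1*739^1*2221^1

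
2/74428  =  1/37214 = 0.00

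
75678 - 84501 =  - 8823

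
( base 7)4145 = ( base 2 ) 10110101110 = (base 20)3ce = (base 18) 48e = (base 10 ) 1454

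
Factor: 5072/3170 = 2^3*5^( - 1 )  =  8/5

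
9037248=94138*96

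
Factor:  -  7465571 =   -  113^1*66067^1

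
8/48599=8/48599 = 0.00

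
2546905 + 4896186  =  7443091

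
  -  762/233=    - 4 + 170/233 =-3.27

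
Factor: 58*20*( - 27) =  - 2^3 * 3^3 * 5^1* 29^1 = - 31320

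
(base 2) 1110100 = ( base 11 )A6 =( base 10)116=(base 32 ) 3K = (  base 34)3e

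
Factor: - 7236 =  - 2^2*3^3*67^1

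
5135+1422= 6557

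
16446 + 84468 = 100914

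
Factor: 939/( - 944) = -2^( - 4 )*3^1*59^( - 1 )*313^1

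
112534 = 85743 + 26791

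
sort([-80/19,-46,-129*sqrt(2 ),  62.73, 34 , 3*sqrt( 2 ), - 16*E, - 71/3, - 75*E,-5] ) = [ - 75*E, - 129*sqrt( 2 ), - 46,-16*E,-71/3, - 5, -80/19, 3*sqrt (2 ), 34,62.73 ]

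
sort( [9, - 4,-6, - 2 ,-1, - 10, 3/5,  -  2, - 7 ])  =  [ - 10,  -  7, - 6,-4,  -  2,-2,  -  1,3/5, 9]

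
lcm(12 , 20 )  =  60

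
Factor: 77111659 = 641^1 * 120299^1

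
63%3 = 0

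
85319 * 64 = 5460416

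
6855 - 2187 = 4668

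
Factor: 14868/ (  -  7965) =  - 2^2*3^(-1)*5^( - 1 ) * 7^1   =  - 28/15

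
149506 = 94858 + 54648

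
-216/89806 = -108/44903 = - 0.00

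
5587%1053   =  322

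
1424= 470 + 954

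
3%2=1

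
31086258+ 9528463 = 40614721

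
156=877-721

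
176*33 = 5808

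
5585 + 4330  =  9915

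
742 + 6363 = 7105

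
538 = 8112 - 7574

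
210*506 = 106260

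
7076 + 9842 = 16918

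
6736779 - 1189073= 5547706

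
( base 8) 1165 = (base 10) 629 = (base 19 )1E2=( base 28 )MD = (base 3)212022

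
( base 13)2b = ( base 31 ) 16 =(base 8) 45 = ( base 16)25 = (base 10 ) 37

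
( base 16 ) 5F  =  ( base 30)35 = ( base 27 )3E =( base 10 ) 95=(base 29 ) 38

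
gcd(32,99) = 1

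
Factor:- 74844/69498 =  -14/13 = - 2^1*7^1*13^( - 1) 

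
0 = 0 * 9367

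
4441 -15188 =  - 10747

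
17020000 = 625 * 27232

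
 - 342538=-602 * 569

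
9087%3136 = 2815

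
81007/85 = 81007/85 = 953.02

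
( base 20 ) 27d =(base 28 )161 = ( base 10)953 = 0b1110111001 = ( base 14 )4C1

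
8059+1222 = 9281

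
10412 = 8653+1759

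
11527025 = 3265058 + 8261967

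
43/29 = 1+14/29 = 1.48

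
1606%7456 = 1606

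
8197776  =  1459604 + 6738172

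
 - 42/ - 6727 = 6/961  =  0.01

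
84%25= 9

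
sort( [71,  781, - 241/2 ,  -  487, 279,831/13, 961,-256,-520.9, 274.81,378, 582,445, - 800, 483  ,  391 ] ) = [ - 800, - 520.9, - 487, - 256, - 241/2 , 831/13, 71,274.81 , 279, 378, 391, 445,483, 582, 781,961 ] 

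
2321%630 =431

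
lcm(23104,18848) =716224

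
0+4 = 4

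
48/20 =12/5 =2.40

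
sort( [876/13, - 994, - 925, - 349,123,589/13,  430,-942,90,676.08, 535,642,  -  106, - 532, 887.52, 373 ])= [ - 994, - 942, - 925, - 532,-349 , - 106,589/13, 876/13, 90,123, 373, 430,535,642,676.08, 887.52]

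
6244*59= 368396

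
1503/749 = 2 + 5/749 = 2.01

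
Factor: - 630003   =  -3^1*11^1 * 17^1*1123^1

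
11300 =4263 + 7037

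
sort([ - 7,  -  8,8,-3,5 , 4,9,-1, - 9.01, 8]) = [  -  9.01, - 8, - 7 ,-3, - 1 , 4,5, 8,8, 9]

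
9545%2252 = 537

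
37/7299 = 37/7299 = 0.01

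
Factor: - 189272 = - 2^3*  59^1*401^1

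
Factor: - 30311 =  - 17^1*1783^1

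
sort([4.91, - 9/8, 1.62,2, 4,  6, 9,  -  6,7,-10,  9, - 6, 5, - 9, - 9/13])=[ - 10, - 9, -6,- 6, - 9/8, - 9/13, 1.62 , 2,4,4.91, 5,6,  7,9, 9 ] 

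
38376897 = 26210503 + 12166394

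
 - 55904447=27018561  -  82923008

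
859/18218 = 859/18218 = 0.05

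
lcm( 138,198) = 4554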